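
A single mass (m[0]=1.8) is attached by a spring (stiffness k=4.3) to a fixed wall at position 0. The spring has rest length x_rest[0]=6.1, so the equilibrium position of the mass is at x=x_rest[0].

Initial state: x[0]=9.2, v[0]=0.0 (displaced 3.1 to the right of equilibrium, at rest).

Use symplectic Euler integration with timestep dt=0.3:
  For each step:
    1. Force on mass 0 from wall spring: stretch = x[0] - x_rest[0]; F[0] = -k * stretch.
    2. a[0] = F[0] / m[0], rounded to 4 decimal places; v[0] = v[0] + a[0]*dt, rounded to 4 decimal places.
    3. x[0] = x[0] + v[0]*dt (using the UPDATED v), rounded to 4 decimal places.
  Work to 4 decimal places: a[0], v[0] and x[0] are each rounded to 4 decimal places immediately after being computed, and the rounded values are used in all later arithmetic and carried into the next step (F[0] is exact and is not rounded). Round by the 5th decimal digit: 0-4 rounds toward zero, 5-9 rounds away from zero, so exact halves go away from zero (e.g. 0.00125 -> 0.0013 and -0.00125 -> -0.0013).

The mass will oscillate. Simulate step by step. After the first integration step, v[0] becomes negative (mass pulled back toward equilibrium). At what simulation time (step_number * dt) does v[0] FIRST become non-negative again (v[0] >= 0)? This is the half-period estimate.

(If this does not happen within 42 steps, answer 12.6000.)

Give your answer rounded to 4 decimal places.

Step 0: x=[9.2000] v=[0.0000]
Step 1: x=[8.5335] v=[-2.2217]
Step 2: x=[7.3438] v=[-3.9657]
Step 3: x=[5.8867] v=[-4.8571]
Step 4: x=[4.4754] v=[-4.7042]
Step 5: x=[3.4134] v=[-3.5399]
Step 6: x=[2.9291] v=[-1.6145]
Step 7: x=[3.1265] v=[0.6580]
First v>=0 after going negative at step 7, time=2.1000

Answer: 2.1000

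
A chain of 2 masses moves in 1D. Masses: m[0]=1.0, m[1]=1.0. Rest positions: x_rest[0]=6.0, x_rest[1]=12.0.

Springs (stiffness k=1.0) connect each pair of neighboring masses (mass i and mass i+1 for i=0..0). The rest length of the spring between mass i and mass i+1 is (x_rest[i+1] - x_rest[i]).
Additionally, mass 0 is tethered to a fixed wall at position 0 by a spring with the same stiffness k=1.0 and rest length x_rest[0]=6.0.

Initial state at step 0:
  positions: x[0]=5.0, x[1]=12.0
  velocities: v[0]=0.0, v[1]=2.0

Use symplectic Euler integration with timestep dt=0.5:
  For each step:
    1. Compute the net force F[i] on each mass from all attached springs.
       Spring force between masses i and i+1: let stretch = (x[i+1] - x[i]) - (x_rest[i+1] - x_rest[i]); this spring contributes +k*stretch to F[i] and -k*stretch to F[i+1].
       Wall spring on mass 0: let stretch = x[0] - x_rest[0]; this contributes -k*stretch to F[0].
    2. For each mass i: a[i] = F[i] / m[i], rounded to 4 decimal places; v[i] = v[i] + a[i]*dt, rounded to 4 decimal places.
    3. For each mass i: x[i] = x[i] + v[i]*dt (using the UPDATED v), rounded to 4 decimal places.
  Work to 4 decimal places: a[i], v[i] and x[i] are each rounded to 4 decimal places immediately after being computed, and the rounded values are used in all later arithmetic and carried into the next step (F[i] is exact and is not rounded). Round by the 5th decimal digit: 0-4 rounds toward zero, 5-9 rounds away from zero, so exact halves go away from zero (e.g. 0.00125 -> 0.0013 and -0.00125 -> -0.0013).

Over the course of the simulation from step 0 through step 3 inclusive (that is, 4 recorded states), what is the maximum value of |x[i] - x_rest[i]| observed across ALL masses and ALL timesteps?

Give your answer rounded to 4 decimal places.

Answer: 1.4532

Derivation:
Step 0: x=[5.0000 12.0000] v=[0.0000 2.0000]
Step 1: x=[5.5000 12.7500] v=[1.0000 1.5000]
Step 2: x=[6.4375 13.1875] v=[1.8750 0.8750]
Step 3: x=[7.4532 13.4375] v=[2.0313 0.5000]
Max displacement = 1.4532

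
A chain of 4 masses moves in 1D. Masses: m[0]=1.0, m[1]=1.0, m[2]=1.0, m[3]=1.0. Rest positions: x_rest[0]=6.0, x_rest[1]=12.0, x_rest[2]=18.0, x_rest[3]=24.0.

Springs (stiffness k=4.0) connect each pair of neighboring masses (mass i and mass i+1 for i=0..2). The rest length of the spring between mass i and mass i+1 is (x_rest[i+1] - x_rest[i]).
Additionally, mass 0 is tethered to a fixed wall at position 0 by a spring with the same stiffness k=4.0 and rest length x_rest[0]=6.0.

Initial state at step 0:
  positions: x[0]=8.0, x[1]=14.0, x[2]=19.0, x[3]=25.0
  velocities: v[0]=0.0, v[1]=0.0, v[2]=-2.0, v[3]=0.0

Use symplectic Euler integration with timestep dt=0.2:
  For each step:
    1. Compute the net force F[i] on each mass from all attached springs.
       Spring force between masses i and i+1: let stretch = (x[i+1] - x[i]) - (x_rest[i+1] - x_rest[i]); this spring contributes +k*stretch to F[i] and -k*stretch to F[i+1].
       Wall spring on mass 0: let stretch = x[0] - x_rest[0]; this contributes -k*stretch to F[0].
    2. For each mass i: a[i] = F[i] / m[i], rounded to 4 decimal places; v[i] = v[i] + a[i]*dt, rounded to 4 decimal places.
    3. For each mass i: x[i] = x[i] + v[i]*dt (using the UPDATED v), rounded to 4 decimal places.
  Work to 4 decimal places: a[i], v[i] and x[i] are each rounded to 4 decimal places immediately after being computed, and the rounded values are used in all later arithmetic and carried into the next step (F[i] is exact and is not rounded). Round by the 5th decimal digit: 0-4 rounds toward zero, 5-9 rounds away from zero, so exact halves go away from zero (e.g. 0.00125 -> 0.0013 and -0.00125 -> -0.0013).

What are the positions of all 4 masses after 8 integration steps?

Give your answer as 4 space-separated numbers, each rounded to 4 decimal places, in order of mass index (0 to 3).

Answer: 4.8866 10.8351 17.6389 24.6634

Derivation:
Step 0: x=[8.0000 14.0000 19.0000 25.0000] v=[0.0000 0.0000 -2.0000 0.0000]
Step 1: x=[7.6800 13.8400 18.7600 25.0000] v=[-1.6000 -0.8000 -1.2000 0.0000]
Step 2: x=[7.1168 13.4816 18.7312 24.9616] v=[-2.8160 -1.7920 -0.1440 -0.1920]
Step 3: x=[6.4333 12.9448 18.8593 24.8863] v=[-3.4176 -2.6842 0.6406 -0.3763]
Step 4: x=[5.7623 12.3124 19.0054 24.8067] v=[-3.3550 -3.1618 0.7306 -0.3979]
Step 5: x=[5.2173 11.7029 19.0088 24.7589] v=[-2.7248 -3.0475 0.0172 -0.2389]
Step 6: x=[4.8753 11.2246 18.7633 24.7511] v=[-1.7102 -2.3913 -1.2274 -0.0390]
Step 7: x=[4.7691 10.9366 18.2697 24.7453] v=[-0.5310 -1.4398 -2.4681 -0.0292]
Step 8: x=[4.8866 10.8351 17.6389 24.6634] v=[0.5877 -0.5073 -3.1541 -0.4097]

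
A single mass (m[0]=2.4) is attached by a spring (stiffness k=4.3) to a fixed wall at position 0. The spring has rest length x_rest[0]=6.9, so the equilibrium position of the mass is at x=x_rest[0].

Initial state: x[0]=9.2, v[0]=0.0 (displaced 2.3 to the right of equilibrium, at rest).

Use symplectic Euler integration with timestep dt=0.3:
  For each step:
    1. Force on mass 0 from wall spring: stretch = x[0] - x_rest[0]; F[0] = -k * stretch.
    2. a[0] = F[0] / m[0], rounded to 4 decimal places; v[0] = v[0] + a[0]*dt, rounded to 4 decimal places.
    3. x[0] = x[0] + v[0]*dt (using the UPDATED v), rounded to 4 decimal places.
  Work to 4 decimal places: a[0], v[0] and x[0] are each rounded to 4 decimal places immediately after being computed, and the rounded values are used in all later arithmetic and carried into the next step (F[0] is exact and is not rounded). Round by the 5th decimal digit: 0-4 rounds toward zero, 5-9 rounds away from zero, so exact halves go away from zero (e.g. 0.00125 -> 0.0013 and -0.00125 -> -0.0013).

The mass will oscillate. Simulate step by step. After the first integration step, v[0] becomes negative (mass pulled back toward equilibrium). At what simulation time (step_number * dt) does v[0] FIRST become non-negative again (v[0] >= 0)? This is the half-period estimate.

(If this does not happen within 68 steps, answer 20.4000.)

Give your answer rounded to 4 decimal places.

Answer: 2.4000

Derivation:
Step 0: x=[9.2000] v=[0.0000]
Step 1: x=[8.8291] v=[-1.2362]
Step 2: x=[8.1472] v=[-2.2731]
Step 3: x=[7.2642] v=[-2.9435]
Step 4: x=[6.3224] v=[-3.1393]
Step 5: x=[5.4738] v=[-2.8288]
Step 6: x=[4.8551] v=[-2.0622]
Step 7: x=[4.5662] v=[-0.9631]
Step 8: x=[4.6536] v=[0.2913]
First v>=0 after going negative at step 8, time=2.4000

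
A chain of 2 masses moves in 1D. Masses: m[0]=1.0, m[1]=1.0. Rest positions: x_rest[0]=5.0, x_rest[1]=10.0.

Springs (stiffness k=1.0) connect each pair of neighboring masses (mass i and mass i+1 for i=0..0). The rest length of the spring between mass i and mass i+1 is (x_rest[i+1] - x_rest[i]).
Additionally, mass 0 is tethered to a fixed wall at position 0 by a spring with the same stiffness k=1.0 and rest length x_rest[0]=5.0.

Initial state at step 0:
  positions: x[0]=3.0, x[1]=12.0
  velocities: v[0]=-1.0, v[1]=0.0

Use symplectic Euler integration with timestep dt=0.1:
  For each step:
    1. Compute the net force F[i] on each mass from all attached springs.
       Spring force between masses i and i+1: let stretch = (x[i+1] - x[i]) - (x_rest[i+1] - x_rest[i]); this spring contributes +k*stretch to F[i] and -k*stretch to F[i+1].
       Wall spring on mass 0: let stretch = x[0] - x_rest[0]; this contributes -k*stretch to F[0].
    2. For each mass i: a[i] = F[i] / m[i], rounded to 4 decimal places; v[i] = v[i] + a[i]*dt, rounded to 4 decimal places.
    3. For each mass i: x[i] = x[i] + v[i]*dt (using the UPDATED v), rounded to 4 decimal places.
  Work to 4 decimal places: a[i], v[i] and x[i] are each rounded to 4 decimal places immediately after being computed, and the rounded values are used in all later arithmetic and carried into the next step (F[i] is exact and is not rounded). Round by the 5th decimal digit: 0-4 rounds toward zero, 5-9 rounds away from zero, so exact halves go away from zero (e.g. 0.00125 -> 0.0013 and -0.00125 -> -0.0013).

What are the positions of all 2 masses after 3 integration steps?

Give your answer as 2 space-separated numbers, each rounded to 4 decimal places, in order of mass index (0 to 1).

Answer: 3.0600 11.7610

Derivation:
Step 0: x=[3.0000 12.0000] v=[-1.0000 0.0000]
Step 1: x=[2.9600 11.9600] v=[-0.4000 -0.4000]
Step 2: x=[2.9804 11.8800] v=[0.2040 -0.8000]
Step 3: x=[3.0600 11.7610] v=[0.7959 -1.1900]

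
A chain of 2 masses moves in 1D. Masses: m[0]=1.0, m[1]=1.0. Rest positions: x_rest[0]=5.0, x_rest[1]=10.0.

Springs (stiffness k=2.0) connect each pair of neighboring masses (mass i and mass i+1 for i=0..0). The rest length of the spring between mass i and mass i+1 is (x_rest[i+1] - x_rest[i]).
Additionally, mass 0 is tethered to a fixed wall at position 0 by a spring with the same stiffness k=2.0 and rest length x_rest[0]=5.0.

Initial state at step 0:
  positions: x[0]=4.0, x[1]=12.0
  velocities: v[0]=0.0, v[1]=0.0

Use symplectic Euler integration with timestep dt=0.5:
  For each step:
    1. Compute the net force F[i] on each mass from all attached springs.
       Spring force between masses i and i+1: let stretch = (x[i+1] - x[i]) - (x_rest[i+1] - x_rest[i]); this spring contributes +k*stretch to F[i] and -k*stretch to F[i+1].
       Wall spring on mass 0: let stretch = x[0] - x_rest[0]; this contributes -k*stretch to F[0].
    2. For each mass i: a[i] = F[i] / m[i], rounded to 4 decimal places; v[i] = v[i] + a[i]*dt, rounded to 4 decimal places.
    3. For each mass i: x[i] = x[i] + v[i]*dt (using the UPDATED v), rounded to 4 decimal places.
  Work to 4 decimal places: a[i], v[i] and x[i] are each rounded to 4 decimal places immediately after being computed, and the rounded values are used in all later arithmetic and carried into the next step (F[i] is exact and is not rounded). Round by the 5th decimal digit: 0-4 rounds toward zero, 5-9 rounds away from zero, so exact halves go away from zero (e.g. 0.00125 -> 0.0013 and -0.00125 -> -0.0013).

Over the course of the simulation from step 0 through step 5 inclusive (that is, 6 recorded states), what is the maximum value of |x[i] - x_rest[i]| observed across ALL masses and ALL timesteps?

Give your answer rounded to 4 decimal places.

Answer: 2.2812

Derivation:
Step 0: x=[4.0000 12.0000] v=[0.0000 0.0000]
Step 1: x=[6.0000 10.5000] v=[4.0000 -3.0000]
Step 2: x=[7.2500 9.2500] v=[2.5000 -2.5000]
Step 3: x=[5.8750 9.5000] v=[-2.7500 0.5000]
Step 4: x=[3.3750 10.4375] v=[-5.0000 1.8750]
Step 5: x=[2.7188 10.3438] v=[-1.3125 -0.1875]
Max displacement = 2.2812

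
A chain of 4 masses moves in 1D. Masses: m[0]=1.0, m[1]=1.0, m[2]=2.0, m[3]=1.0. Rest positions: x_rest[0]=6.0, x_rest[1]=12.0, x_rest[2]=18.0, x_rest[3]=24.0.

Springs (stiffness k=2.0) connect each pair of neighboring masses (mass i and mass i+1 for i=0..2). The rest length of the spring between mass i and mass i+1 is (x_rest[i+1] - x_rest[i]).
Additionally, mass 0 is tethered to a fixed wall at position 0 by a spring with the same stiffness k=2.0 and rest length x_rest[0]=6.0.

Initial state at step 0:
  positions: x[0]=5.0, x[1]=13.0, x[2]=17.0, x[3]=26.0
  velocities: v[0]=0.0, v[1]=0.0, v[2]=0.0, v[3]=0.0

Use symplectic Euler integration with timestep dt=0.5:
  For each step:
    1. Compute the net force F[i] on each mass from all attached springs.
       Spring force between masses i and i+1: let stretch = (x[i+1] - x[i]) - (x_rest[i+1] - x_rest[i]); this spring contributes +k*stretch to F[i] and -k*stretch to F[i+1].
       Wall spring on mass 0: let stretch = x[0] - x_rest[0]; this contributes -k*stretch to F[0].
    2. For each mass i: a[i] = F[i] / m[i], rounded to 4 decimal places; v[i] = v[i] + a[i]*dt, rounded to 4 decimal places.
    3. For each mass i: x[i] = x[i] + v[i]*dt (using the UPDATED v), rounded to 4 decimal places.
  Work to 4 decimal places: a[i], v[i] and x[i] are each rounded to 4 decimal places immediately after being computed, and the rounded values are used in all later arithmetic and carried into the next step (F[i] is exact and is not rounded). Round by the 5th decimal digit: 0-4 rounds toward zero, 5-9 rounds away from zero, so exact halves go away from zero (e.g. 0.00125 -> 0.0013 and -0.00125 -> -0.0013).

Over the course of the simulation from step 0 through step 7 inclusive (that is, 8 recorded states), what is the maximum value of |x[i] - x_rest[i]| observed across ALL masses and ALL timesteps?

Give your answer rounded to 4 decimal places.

Step 0: x=[5.0000 13.0000 17.0000 26.0000] v=[0.0000 0.0000 0.0000 0.0000]
Step 1: x=[6.5000 11.0000 18.2500 24.5000] v=[3.0000 -4.0000 2.5000 -3.0000]
Step 2: x=[7.0000 10.3750 19.2500 22.8750] v=[1.0000 -1.2500 2.0000 -3.2500]
Step 3: x=[5.6875 12.5000 18.9375 22.4375] v=[-2.6250 4.2500 -0.6250 -0.8750]
Step 4: x=[4.9375 14.4375 17.8906 23.2500] v=[-1.5000 3.8750 -2.0938 1.6250]
Step 5: x=[6.4688 13.3516 17.3203 24.3828] v=[3.0625 -2.1719 -1.1407 2.2656]
Step 6: x=[8.2071 10.8086 17.5234 24.9844] v=[3.4765 -5.0860 0.4062 1.2031]
Step 7: x=[7.1426 10.3223 17.9131 24.8555] v=[-2.1291 -0.9727 0.7793 -0.2579]
Max displacement = 2.4375

Answer: 2.4375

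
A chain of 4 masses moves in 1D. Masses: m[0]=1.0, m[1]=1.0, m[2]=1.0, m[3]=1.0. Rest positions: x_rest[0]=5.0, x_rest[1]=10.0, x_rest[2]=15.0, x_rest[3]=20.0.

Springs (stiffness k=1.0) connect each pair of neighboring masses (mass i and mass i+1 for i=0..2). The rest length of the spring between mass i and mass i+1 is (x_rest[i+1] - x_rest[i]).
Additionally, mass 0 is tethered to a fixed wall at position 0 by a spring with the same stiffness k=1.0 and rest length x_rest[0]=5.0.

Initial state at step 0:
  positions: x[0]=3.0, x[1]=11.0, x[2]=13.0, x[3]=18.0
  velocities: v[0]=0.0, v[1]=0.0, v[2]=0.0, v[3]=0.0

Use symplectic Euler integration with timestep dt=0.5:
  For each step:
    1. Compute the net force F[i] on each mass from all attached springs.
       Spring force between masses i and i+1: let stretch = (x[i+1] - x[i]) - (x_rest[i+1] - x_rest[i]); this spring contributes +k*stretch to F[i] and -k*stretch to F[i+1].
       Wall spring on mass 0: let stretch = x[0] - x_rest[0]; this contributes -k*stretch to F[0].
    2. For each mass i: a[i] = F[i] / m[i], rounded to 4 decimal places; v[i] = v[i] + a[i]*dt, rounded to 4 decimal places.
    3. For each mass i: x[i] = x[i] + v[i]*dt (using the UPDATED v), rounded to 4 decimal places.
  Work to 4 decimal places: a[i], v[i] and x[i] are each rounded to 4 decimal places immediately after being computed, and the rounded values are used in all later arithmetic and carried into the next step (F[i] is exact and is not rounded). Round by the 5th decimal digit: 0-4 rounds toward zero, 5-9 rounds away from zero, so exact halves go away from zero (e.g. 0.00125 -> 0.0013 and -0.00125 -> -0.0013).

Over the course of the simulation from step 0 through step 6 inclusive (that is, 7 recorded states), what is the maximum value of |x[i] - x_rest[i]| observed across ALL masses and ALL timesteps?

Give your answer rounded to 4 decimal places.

Step 0: x=[3.0000 11.0000 13.0000 18.0000] v=[0.0000 0.0000 0.0000 0.0000]
Step 1: x=[4.2500 9.5000 13.7500 18.0000] v=[2.5000 -3.0000 1.5000 0.0000]
Step 2: x=[5.7500 7.7500 14.5000 18.1875] v=[3.0000 -3.5000 1.5000 0.3750]
Step 3: x=[6.3125 7.1875 14.4844 18.7032] v=[1.1250 -1.1250 -0.0313 1.0313]
Step 4: x=[5.5156 8.2305 13.6992 19.4142] v=[-1.5938 2.0860 -1.5704 1.4219]
Step 5: x=[4.0185 9.9620 12.9756 19.9464] v=[-2.9942 3.4629 -1.4473 1.0644]
Step 6: x=[3.0027 10.9610 13.2413 19.9859] v=[-2.0317 1.9980 0.5313 0.0790]
Max displacement = 2.8125

Answer: 2.8125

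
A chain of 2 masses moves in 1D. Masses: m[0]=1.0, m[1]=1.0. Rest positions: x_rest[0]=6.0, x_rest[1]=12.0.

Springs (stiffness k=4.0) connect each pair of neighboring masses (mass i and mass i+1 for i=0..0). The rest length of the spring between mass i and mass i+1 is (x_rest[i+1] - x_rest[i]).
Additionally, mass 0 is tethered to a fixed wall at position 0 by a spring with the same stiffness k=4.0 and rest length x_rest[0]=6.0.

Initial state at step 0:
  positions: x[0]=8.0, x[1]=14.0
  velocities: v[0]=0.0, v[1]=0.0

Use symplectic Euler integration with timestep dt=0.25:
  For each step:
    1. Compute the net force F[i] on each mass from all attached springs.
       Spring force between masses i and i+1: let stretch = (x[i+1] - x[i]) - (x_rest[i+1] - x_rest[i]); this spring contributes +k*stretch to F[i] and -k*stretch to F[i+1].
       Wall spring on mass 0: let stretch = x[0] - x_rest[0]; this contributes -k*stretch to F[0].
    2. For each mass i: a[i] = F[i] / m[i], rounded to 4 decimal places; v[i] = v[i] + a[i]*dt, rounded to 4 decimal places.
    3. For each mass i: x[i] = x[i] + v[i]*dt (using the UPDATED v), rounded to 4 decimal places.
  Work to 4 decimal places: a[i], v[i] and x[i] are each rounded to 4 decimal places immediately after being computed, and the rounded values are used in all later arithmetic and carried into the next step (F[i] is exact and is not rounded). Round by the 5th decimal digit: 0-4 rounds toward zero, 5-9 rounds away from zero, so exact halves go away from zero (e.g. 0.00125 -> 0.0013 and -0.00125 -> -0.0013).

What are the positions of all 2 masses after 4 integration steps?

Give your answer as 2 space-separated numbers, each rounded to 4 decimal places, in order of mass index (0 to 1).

Step 0: x=[8.0000 14.0000] v=[0.0000 0.0000]
Step 1: x=[7.5000 14.0000] v=[-2.0000 0.0000]
Step 2: x=[6.7500 13.8750] v=[-3.0000 -0.5000]
Step 3: x=[6.0938 13.4688] v=[-2.6250 -1.6250]
Step 4: x=[5.7579 12.7188] v=[-1.3438 -3.0000]

Answer: 5.7579 12.7188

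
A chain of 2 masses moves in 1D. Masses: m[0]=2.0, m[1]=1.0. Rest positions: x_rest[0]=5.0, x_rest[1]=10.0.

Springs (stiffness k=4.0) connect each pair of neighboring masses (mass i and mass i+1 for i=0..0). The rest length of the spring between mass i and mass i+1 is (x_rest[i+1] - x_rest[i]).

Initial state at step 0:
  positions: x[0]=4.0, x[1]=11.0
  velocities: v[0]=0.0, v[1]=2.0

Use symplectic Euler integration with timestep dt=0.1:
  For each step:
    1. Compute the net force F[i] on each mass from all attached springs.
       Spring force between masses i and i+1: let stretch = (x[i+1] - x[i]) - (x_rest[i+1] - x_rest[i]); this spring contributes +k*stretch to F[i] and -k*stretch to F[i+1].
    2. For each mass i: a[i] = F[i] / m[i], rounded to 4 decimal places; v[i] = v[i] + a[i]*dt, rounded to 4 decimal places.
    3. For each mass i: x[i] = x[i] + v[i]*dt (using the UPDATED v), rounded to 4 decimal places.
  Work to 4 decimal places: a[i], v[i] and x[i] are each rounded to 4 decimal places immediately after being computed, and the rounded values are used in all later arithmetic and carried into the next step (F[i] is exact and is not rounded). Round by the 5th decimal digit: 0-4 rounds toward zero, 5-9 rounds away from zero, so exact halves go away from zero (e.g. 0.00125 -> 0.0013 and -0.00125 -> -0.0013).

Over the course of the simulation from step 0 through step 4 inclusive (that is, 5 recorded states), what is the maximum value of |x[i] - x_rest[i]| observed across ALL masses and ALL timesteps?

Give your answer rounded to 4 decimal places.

Step 0: x=[4.0000 11.0000] v=[0.0000 2.0000]
Step 1: x=[4.0400 11.1200] v=[0.4000 1.2000]
Step 2: x=[4.1216 11.1568] v=[0.8160 0.3680]
Step 3: x=[4.2439 11.1122] v=[1.2230 -0.4461]
Step 4: x=[4.4036 10.9929] v=[1.5967 -1.1934]
Max displacement = 1.1568

Answer: 1.1568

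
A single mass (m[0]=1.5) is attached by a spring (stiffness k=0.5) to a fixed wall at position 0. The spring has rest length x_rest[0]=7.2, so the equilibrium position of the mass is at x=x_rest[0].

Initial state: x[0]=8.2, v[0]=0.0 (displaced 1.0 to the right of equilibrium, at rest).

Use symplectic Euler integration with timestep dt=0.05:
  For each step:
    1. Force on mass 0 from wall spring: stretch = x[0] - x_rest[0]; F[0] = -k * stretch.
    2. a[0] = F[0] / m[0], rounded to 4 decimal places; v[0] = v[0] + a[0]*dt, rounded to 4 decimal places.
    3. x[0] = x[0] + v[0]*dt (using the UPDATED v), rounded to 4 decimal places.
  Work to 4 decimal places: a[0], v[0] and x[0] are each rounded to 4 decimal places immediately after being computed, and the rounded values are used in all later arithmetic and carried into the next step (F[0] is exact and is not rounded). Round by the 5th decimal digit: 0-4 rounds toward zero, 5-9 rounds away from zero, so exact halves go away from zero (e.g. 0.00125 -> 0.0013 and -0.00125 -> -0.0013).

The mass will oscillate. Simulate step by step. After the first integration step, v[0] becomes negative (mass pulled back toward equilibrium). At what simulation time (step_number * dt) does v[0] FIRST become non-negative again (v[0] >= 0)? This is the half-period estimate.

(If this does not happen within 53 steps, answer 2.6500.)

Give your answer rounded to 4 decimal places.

Answer: 2.6500

Derivation:
Step 0: x=[8.2000] v=[0.0000]
Step 1: x=[8.1992] v=[-0.0167]
Step 2: x=[8.1975] v=[-0.0334]
Step 3: x=[8.1950] v=[-0.0500]
Step 4: x=[8.1917] v=[-0.0666]
Step 5: x=[8.1875] v=[-0.0831]
Step 6: x=[8.1825] v=[-0.0996]
Step 7: x=[8.1767] v=[-0.1160]
Step 8: x=[8.1701] v=[-0.1323]
Step 9: x=[8.1627] v=[-0.1485]
Step 10: x=[8.1545] v=[-0.1645]
Step 11: x=[8.1455] v=[-0.1804]
Step 12: x=[8.1357] v=[-0.1962]
Step 13: x=[8.1251] v=[-0.2118]
Step 14: x=[8.1137] v=[-0.2272]
Step 15: x=[8.1016] v=[-0.2424]
Step 16: x=[8.0887] v=[-0.2574]
Step 17: x=[8.0751] v=[-0.2722]
Step 18: x=[8.0608] v=[-0.2868]
Step 19: x=[8.0457] v=[-0.3011]
Step 20: x=[8.0299] v=[-0.3152]
Step 21: x=[8.0135] v=[-0.3290]
Step 22: x=[7.9964] v=[-0.3426]
Step 23: x=[7.9786] v=[-0.3559]
Step 24: x=[7.9602] v=[-0.3689]
Step 25: x=[7.9411] v=[-0.3816]
Step 26: x=[7.9214] v=[-0.3940]
Step 27: x=[7.9011] v=[-0.4060]
Step 28: x=[7.8802] v=[-0.4177]
Step 29: x=[7.8588] v=[-0.4290]
Step 30: x=[7.8368] v=[-0.4400]
Step 31: x=[7.8143] v=[-0.4506]
Step 32: x=[7.7913] v=[-0.4608]
Step 33: x=[7.7678] v=[-0.4707]
Step 34: x=[7.7438] v=[-0.4802]
Step 35: x=[7.7193] v=[-0.4893]
Step 36: x=[7.6944] v=[-0.4980]
Step 37: x=[7.6691] v=[-0.5062]
Step 38: x=[7.6434] v=[-0.5140]
Step 39: x=[7.6173] v=[-0.5214]
Step 40: x=[7.5909] v=[-0.5284]
Step 41: x=[7.5642] v=[-0.5349]
Step 42: x=[7.5372] v=[-0.5410]
Step 43: x=[7.5099] v=[-0.5466]
Step 44: x=[7.4823] v=[-0.5518]
Step 45: x=[7.4545] v=[-0.5565]
Step 46: x=[7.4265] v=[-0.5607]
Step 47: x=[7.3983] v=[-0.5645]
Step 48: x=[7.3699] v=[-0.5678]
Step 49: x=[7.3414] v=[-0.5706]
Step 50: x=[7.3128] v=[-0.5730]
Step 51: x=[7.2841] v=[-0.5749]
Step 52: x=[7.2553] v=[-0.5763]
Step 53: x=[7.2264] v=[-0.5772]
v[0] did not become non-negative within 53 steps; using fallback time=2.6500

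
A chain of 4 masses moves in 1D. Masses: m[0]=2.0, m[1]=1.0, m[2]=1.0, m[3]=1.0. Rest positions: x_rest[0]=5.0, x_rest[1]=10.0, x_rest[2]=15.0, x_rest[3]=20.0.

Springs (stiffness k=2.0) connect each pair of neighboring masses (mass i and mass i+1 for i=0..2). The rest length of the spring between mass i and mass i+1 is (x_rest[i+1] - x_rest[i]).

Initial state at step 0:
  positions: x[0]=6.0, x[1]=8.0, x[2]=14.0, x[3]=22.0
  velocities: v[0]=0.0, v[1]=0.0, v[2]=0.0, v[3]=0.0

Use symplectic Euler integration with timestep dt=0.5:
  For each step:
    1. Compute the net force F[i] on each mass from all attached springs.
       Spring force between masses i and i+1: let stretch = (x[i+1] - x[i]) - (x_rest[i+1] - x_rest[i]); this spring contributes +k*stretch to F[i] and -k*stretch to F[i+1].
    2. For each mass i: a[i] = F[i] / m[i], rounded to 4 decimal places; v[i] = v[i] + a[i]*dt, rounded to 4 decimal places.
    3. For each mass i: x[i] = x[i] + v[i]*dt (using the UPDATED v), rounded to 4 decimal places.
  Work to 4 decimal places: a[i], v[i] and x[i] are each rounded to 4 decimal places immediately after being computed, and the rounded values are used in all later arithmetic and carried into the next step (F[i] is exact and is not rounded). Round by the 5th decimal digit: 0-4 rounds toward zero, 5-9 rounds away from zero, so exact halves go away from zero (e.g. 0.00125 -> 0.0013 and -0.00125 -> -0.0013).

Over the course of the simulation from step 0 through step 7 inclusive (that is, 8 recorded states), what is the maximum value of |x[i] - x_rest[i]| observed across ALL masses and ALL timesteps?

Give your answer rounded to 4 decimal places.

Answer: 2.4688

Derivation:
Step 0: x=[6.0000 8.0000 14.0000 22.0000] v=[0.0000 0.0000 0.0000 0.0000]
Step 1: x=[5.2500 10.0000 15.0000 20.5000] v=[-1.5000 4.0000 2.0000 -3.0000]
Step 2: x=[4.4375 12.1250 16.2500 18.7500] v=[-1.6250 4.2500 2.5000 -3.5000]
Step 3: x=[4.2969 12.4688 16.6875 18.2500] v=[-0.2813 0.6875 0.8750 -1.0000]
Step 4: x=[4.9493 10.8360 15.7969 19.4688] v=[1.3047 -3.2657 -1.7812 2.4375]
Step 5: x=[5.8234 8.7403 14.2618 21.3516] v=[1.7481 -4.1915 -3.0702 3.7656]
Step 6: x=[6.1767 7.9469 13.5109 22.1895] v=[0.7066 -1.5869 -1.5019 1.6758]
Step 7: x=[5.7226 9.0504 14.3173 21.1881] v=[-0.9083 2.2069 1.6127 -2.0028]
Max displacement = 2.4688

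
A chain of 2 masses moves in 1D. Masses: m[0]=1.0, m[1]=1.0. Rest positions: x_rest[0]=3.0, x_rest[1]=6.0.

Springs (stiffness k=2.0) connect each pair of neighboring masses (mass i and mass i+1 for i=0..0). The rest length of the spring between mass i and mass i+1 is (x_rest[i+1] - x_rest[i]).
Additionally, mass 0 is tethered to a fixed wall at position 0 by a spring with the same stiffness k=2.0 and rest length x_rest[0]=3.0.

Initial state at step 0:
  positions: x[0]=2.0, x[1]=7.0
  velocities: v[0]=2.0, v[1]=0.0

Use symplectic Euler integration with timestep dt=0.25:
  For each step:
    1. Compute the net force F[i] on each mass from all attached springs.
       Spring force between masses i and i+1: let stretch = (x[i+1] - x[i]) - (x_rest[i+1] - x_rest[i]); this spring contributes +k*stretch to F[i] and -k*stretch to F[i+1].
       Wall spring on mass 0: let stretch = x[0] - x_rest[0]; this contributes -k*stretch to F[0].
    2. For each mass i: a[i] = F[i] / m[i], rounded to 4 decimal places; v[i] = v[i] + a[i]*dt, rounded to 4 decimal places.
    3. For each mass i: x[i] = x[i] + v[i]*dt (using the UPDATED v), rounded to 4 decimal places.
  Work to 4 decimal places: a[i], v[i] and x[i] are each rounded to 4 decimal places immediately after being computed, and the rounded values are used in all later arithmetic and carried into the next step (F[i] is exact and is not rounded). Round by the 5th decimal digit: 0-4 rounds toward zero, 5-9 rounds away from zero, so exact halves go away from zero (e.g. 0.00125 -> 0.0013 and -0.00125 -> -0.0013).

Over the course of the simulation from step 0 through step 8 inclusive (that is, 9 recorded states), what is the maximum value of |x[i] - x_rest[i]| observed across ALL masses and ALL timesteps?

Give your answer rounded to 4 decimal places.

Step 0: x=[2.0000 7.0000] v=[2.0000 0.0000]
Step 1: x=[2.8750 6.7500] v=[3.5000 -1.0000]
Step 2: x=[3.8750 6.3906] v=[4.0000 -1.4375]
Step 3: x=[4.7051 6.0918] v=[3.3203 -1.1953]
Step 4: x=[5.1204 5.9946] v=[1.6611 -0.3887]
Step 5: x=[5.0049 6.1632] v=[-0.4620 0.6742]
Step 6: x=[4.4086 6.5620] v=[-2.3853 1.5951]
Step 7: x=[3.5304 7.0666] v=[-3.5129 2.0184]
Step 8: x=[2.6529 7.5042] v=[-3.5100 1.7503]
Max displacement = 2.1204

Answer: 2.1204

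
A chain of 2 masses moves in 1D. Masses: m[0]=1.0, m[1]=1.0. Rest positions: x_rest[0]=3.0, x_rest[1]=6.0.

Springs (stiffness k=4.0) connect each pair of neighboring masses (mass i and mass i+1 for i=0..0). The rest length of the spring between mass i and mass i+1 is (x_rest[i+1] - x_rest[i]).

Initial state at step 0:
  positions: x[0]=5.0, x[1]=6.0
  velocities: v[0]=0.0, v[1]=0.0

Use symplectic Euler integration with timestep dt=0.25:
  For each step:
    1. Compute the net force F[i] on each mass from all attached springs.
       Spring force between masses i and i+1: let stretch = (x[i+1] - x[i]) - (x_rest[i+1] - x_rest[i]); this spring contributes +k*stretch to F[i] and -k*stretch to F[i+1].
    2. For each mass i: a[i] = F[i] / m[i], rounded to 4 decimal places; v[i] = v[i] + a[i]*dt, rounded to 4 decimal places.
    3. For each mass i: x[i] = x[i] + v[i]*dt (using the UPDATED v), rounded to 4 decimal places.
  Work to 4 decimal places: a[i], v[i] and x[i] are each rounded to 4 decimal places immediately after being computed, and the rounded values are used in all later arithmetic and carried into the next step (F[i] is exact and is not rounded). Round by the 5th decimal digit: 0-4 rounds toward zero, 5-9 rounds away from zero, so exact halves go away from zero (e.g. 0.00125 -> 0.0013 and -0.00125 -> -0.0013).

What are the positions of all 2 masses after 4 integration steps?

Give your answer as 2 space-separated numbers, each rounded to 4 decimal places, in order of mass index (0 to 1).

Step 0: x=[5.0000 6.0000] v=[0.0000 0.0000]
Step 1: x=[4.5000 6.5000] v=[-2.0000 2.0000]
Step 2: x=[3.7500 7.2500] v=[-3.0000 3.0000]
Step 3: x=[3.1250 7.8750] v=[-2.5000 2.5000]
Step 4: x=[2.9375 8.0625] v=[-0.7500 0.7500]

Answer: 2.9375 8.0625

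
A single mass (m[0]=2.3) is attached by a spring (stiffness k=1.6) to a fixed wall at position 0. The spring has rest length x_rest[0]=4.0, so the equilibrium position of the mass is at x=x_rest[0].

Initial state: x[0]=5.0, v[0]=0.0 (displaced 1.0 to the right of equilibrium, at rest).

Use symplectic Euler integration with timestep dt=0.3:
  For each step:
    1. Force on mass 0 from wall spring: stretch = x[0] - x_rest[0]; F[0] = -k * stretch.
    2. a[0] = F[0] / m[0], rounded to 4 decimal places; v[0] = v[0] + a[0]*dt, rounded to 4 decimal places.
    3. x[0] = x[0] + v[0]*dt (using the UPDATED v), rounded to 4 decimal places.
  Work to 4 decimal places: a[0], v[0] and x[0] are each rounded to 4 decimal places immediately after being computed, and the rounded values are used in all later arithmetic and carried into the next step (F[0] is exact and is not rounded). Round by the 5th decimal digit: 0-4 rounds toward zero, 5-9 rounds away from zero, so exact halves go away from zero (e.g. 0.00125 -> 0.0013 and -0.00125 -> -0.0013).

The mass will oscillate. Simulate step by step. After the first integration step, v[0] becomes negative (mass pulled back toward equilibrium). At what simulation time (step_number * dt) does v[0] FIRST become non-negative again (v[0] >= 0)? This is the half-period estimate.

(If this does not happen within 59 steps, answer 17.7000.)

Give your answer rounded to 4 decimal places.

Answer: 3.9000

Derivation:
Step 0: x=[5.0000] v=[0.0000]
Step 1: x=[4.9374] v=[-0.2087]
Step 2: x=[4.8161] v=[-0.4043]
Step 3: x=[4.6437] v=[-0.5746]
Step 4: x=[4.4310] v=[-0.7089]
Step 5: x=[4.1914] v=[-0.7988]
Step 6: x=[3.9398] v=[-0.8387]
Step 7: x=[3.6920] v=[-0.8261]
Step 8: x=[3.4635] v=[-0.7618]
Step 9: x=[3.2686] v=[-0.6498]
Step 10: x=[3.1194] v=[-0.4972]
Step 11: x=[3.0254] v=[-0.3134]
Step 12: x=[2.9924] v=[-0.1100]
Step 13: x=[3.0225] v=[0.1003]
First v>=0 after going negative at step 13, time=3.9000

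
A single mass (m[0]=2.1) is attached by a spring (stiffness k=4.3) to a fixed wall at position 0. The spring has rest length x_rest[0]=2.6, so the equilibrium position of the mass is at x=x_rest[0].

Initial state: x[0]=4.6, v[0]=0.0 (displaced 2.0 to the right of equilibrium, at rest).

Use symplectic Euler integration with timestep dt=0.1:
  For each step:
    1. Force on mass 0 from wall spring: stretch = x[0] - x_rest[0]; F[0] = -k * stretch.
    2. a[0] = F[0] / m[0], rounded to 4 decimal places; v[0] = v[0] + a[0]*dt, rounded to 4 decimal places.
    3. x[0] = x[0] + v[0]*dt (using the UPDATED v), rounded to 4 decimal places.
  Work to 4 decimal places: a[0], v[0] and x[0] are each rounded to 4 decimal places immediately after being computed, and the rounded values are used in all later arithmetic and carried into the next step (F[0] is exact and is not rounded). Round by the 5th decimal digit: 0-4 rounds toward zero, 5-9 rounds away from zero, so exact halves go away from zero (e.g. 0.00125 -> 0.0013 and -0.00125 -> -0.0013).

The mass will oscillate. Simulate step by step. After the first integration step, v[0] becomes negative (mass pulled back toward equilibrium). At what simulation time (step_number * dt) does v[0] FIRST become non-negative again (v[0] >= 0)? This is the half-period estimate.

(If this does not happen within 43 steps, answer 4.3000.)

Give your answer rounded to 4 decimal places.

Answer: 2.2000

Derivation:
Step 0: x=[4.6000] v=[0.0000]
Step 1: x=[4.5591] v=[-0.4095]
Step 2: x=[4.4780] v=[-0.8107]
Step 3: x=[4.3585] v=[-1.1952]
Step 4: x=[4.2030] v=[-1.5553]
Step 5: x=[4.0147] v=[-1.8835]
Step 6: x=[3.7974] v=[-2.1732]
Step 7: x=[3.5556] v=[-2.4184]
Step 8: x=[3.2942] v=[-2.6141]
Step 9: x=[3.0186] v=[-2.7563]
Step 10: x=[2.7344] v=[-2.8420]
Step 11: x=[2.4475] v=[-2.8695]
Step 12: x=[2.1637] v=[-2.8383]
Step 13: x=[1.8888] v=[-2.7490]
Step 14: x=[1.6285] v=[-2.6034]
Step 15: x=[1.3881] v=[-2.4045]
Step 16: x=[1.1725] v=[-2.1564]
Step 17: x=[0.9861] v=[-1.8641]
Step 18: x=[0.8327] v=[-1.5336]
Step 19: x=[0.7155] v=[-1.1717]
Step 20: x=[0.6369] v=[-0.7858]
Step 21: x=[0.5985] v=[-0.3838]
Step 22: x=[0.6011] v=[0.0260]
First v>=0 after going negative at step 22, time=2.2000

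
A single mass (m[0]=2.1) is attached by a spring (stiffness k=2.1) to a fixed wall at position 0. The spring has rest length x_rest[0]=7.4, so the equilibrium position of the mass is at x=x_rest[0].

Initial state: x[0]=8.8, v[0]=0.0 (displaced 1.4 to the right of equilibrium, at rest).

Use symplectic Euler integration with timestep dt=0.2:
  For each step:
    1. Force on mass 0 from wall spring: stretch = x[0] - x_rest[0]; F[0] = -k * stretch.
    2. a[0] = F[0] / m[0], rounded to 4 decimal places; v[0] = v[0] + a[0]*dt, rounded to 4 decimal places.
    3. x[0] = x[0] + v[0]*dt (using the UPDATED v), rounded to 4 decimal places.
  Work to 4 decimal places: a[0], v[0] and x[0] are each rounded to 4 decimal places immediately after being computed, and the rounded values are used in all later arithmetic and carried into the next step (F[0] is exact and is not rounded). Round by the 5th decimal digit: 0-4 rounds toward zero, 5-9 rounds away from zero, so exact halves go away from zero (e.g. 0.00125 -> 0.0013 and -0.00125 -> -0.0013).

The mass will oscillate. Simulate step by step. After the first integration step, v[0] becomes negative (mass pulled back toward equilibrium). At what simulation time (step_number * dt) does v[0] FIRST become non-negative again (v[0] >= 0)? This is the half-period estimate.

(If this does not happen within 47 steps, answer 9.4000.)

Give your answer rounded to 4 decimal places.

Step 0: x=[8.8000] v=[0.0000]
Step 1: x=[8.7440] v=[-0.2800]
Step 2: x=[8.6342] v=[-0.5488]
Step 3: x=[8.4751] v=[-0.7956]
Step 4: x=[8.2730] v=[-1.0106]
Step 5: x=[8.0360] v=[-1.1852]
Step 6: x=[7.7735] v=[-1.3124]
Step 7: x=[7.4961] v=[-1.3871]
Step 8: x=[7.2148] v=[-1.4063]
Step 9: x=[6.9409] v=[-1.3693]
Step 10: x=[6.6854] v=[-1.2775]
Step 11: x=[6.4585] v=[-1.1346]
Step 12: x=[6.2692] v=[-0.9463]
Step 13: x=[6.1252] v=[-0.7201]
Step 14: x=[6.0322] v=[-0.4651]
Step 15: x=[5.9939] v=[-0.1915]
Step 16: x=[6.0118] v=[0.0897]
First v>=0 after going negative at step 16, time=3.2000

Answer: 3.2000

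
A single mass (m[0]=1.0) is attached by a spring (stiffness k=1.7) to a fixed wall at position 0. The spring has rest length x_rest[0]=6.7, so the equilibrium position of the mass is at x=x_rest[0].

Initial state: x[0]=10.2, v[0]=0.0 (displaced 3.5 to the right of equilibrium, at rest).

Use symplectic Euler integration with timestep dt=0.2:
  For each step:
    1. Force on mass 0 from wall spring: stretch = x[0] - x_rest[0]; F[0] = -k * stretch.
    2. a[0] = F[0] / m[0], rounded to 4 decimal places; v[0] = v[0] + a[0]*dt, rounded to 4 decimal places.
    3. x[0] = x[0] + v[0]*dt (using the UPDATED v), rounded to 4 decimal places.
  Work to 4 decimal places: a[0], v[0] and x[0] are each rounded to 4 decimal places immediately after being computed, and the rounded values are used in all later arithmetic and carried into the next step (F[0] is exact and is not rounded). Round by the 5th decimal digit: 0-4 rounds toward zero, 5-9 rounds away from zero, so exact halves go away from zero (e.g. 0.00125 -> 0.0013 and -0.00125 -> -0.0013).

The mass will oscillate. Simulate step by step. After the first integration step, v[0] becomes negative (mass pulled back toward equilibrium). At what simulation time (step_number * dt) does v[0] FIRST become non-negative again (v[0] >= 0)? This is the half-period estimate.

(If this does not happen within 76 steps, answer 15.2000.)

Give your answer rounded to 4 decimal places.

Answer: 2.6000

Derivation:
Step 0: x=[10.2000] v=[0.0000]
Step 1: x=[9.9620] v=[-1.1900]
Step 2: x=[9.5022] v=[-2.2991]
Step 3: x=[8.8518] v=[-3.2518]
Step 4: x=[8.0551] v=[-3.9834]
Step 5: x=[7.1663] v=[-4.4441]
Step 6: x=[6.2458] v=[-4.6026]
Step 7: x=[5.3562] v=[-4.4482]
Step 8: x=[4.5579] v=[-3.9913]
Step 9: x=[3.9053] v=[-3.2630]
Step 10: x=[3.4427] v=[-2.3128]
Step 11: x=[3.2016] v=[-1.2053]
Step 12: x=[3.1984] v=[-0.0158]
Step 13: x=[3.4333] v=[1.1747]
First v>=0 after going negative at step 13, time=2.6000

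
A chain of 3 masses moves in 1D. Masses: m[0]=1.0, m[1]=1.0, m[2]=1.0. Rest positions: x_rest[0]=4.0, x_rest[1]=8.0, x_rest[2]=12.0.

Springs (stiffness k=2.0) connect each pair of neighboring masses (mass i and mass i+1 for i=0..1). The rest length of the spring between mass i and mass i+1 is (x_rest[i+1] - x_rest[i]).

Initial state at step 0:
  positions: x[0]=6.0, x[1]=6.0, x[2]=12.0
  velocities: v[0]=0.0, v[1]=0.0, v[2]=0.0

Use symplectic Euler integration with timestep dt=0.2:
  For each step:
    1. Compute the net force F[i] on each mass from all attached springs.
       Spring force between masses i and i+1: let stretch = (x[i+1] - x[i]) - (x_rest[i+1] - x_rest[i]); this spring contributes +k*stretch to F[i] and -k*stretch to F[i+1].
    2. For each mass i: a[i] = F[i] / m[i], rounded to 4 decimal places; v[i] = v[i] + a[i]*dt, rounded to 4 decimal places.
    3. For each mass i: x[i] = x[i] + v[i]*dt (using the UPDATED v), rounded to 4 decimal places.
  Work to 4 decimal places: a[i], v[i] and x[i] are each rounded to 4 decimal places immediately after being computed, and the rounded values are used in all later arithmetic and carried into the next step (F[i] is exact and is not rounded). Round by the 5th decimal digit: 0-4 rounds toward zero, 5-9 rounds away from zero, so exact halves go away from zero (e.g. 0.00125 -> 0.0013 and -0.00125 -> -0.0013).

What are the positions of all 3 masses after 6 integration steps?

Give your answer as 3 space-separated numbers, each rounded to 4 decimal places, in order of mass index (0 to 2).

Step 0: x=[6.0000 6.0000 12.0000] v=[0.0000 0.0000 0.0000]
Step 1: x=[5.6800 6.4800 11.8400] v=[-1.6000 2.4000 -0.8000]
Step 2: x=[5.1040 7.3248 11.5712] v=[-2.8800 4.2240 -1.3440]
Step 3: x=[4.3857 8.3316 11.2827] v=[-3.5917 5.0342 -1.4426]
Step 4: x=[3.6630 9.2589 11.0781] v=[-3.6133 4.6363 -1.0230]
Step 5: x=[3.0680 9.8840 11.0480] v=[-2.9749 3.1256 -0.1507]
Step 6: x=[2.6983 10.0570 11.2447] v=[-1.8485 0.8648 0.9837]

Answer: 2.6983 10.0570 11.2447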